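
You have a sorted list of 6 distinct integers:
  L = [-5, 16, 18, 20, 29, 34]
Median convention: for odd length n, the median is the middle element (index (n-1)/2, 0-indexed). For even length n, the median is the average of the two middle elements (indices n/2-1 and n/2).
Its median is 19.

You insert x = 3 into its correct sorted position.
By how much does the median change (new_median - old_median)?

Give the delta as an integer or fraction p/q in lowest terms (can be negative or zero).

Answer: -1

Derivation:
Old median = 19
After inserting x = 3: new sorted = [-5, 3, 16, 18, 20, 29, 34]
New median = 18
Delta = 18 - 19 = -1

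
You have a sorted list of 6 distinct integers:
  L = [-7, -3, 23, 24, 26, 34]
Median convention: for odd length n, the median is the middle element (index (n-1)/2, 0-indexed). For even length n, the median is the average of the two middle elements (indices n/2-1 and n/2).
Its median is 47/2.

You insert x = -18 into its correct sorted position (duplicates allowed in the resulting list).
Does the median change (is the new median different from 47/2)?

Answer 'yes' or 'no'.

Answer: yes

Derivation:
Old median = 47/2
Insert x = -18
New median = 23
Changed? yes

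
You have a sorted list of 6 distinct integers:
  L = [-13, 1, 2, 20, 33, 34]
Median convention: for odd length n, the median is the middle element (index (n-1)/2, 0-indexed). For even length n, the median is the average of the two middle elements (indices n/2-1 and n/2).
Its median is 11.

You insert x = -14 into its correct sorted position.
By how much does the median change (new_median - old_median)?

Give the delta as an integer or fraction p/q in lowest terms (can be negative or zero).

Old median = 11
After inserting x = -14: new sorted = [-14, -13, 1, 2, 20, 33, 34]
New median = 2
Delta = 2 - 11 = -9

Answer: -9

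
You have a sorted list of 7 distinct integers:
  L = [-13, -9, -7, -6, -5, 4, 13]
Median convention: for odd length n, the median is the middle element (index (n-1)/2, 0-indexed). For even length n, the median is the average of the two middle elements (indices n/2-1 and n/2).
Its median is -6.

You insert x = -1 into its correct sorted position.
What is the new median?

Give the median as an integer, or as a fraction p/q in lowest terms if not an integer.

Answer: -11/2

Derivation:
Old list (sorted, length 7): [-13, -9, -7, -6, -5, 4, 13]
Old median = -6
Insert x = -1
Old length odd (7). Middle was index 3 = -6.
New length even (8). New median = avg of two middle elements.
x = -1: 5 elements are < x, 2 elements are > x.
New sorted list: [-13, -9, -7, -6, -5, -1, 4, 13]
New median = -11/2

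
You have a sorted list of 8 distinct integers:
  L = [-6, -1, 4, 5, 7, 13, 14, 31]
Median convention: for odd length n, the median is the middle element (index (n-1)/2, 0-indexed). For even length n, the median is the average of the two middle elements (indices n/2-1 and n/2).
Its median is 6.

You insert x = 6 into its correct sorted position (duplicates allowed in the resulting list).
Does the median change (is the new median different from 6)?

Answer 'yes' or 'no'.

Answer: no

Derivation:
Old median = 6
Insert x = 6
New median = 6
Changed? no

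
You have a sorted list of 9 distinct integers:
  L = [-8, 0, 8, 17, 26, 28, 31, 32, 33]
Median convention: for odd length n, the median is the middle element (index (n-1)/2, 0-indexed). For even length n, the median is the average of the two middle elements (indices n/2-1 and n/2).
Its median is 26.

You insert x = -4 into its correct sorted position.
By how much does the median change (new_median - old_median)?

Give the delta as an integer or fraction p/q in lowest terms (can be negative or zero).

Answer: -9/2

Derivation:
Old median = 26
After inserting x = -4: new sorted = [-8, -4, 0, 8, 17, 26, 28, 31, 32, 33]
New median = 43/2
Delta = 43/2 - 26 = -9/2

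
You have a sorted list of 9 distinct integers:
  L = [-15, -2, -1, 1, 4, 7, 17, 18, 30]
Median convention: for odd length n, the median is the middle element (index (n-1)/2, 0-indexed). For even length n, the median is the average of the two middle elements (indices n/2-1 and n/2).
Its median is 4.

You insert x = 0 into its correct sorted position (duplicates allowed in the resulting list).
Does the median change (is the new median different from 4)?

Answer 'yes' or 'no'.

Old median = 4
Insert x = 0
New median = 5/2
Changed? yes

Answer: yes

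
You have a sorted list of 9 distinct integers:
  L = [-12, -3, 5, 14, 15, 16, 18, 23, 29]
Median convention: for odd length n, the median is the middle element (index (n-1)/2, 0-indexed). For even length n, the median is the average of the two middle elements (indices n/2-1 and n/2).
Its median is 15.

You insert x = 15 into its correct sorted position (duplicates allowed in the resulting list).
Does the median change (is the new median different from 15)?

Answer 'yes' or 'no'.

Old median = 15
Insert x = 15
New median = 15
Changed? no

Answer: no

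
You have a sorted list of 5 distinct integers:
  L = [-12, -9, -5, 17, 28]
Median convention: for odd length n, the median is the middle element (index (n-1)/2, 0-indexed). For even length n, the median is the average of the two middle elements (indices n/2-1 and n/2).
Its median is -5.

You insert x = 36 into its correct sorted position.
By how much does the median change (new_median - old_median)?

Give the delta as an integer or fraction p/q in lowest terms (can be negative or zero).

Answer: 11

Derivation:
Old median = -5
After inserting x = 36: new sorted = [-12, -9, -5, 17, 28, 36]
New median = 6
Delta = 6 - -5 = 11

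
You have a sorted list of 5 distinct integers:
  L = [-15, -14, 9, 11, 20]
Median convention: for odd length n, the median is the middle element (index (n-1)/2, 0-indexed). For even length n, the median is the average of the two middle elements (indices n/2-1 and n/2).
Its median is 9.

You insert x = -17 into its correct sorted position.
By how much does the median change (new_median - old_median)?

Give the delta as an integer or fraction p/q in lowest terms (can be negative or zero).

Old median = 9
After inserting x = -17: new sorted = [-17, -15, -14, 9, 11, 20]
New median = -5/2
Delta = -5/2 - 9 = -23/2

Answer: -23/2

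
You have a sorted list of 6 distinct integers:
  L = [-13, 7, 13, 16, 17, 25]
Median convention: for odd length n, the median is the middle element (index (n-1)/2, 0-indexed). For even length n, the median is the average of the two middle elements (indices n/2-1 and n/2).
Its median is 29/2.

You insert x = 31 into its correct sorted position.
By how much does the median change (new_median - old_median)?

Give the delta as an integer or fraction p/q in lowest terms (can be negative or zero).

Old median = 29/2
After inserting x = 31: new sorted = [-13, 7, 13, 16, 17, 25, 31]
New median = 16
Delta = 16 - 29/2 = 3/2

Answer: 3/2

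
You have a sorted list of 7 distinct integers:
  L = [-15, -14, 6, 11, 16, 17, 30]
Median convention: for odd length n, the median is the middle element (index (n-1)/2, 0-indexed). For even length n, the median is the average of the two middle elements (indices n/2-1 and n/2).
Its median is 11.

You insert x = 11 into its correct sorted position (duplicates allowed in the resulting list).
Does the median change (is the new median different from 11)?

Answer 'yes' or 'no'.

Answer: no

Derivation:
Old median = 11
Insert x = 11
New median = 11
Changed? no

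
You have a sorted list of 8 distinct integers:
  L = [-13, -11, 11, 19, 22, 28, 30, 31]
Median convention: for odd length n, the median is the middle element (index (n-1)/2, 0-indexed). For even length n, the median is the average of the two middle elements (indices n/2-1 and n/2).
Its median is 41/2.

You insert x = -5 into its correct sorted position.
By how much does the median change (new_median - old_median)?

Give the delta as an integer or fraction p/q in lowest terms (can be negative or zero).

Old median = 41/2
After inserting x = -5: new sorted = [-13, -11, -5, 11, 19, 22, 28, 30, 31]
New median = 19
Delta = 19 - 41/2 = -3/2

Answer: -3/2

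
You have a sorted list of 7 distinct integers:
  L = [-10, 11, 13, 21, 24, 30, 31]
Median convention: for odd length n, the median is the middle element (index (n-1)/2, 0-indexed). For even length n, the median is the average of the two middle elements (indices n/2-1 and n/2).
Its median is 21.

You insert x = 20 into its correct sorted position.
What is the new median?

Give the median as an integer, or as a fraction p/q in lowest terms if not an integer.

Answer: 41/2

Derivation:
Old list (sorted, length 7): [-10, 11, 13, 21, 24, 30, 31]
Old median = 21
Insert x = 20
Old length odd (7). Middle was index 3 = 21.
New length even (8). New median = avg of two middle elements.
x = 20: 3 elements are < x, 4 elements are > x.
New sorted list: [-10, 11, 13, 20, 21, 24, 30, 31]
New median = 41/2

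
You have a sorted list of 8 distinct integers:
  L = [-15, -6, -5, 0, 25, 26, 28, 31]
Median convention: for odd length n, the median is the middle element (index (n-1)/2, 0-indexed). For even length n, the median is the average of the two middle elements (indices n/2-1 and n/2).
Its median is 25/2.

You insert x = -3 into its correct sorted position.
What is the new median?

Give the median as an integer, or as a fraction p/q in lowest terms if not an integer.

Answer: 0

Derivation:
Old list (sorted, length 8): [-15, -6, -5, 0, 25, 26, 28, 31]
Old median = 25/2
Insert x = -3
Old length even (8). Middle pair: indices 3,4 = 0,25.
New length odd (9). New median = single middle element.
x = -3: 3 elements are < x, 5 elements are > x.
New sorted list: [-15, -6, -5, -3, 0, 25, 26, 28, 31]
New median = 0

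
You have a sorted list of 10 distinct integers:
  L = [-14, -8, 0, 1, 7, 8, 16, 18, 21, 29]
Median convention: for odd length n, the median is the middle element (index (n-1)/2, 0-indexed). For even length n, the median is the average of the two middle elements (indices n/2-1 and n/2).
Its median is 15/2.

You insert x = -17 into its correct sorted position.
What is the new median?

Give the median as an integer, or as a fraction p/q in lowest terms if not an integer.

Answer: 7

Derivation:
Old list (sorted, length 10): [-14, -8, 0, 1, 7, 8, 16, 18, 21, 29]
Old median = 15/2
Insert x = -17
Old length even (10). Middle pair: indices 4,5 = 7,8.
New length odd (11). New median = single middle element.
x = -17: 0 elements are < x, 10 elements are > x.
New sorted list: [-17, -14, -8, 0, 1, 7, 8, 16, 18, 21, 29]
New median = 7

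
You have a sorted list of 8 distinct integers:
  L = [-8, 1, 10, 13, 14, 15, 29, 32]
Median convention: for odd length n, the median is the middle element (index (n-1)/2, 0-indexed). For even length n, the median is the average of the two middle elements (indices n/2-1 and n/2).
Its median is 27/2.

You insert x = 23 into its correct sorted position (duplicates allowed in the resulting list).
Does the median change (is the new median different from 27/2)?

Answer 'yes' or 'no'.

Answer: yes

Derivation:
Old median = 27/2
Insert x = 23
New median = 14
Changed? yes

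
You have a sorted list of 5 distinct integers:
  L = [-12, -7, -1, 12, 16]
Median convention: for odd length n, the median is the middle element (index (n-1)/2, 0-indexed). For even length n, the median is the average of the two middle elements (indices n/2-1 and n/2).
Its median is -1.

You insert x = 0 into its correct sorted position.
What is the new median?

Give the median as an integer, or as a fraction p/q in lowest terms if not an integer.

Answer: -1/2

Derivation:
Old list (sorted, length 5): [-12, -7, -1, 12, 16]
Old median = -1
Insert x = 0
Old length odd (5). Middle was index 2 = -1.
New length even (6). New median = avg of two middle elements.
x = 0: 3 elements are < x, 2 elements are > x.
New sorted list: [-12, -7, -1, 0, 12, 16]
New median = -1/2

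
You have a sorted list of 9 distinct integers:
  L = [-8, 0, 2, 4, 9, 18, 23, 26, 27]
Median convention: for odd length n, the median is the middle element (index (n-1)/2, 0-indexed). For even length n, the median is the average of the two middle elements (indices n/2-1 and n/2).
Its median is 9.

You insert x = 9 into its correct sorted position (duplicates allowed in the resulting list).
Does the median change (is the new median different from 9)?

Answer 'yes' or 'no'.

Answer: no

Derivation:
Old median = 9
Insert x = 9
New median = 9
Changed? no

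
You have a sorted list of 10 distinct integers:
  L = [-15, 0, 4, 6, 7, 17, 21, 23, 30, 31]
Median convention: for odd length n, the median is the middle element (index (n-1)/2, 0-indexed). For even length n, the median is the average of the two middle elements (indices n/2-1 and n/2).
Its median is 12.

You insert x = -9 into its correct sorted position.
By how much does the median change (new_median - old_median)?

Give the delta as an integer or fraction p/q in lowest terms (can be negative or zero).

Old median = 12
After inserting x = -9: new sorted = [-15, -9, 0, 4, 6, 7, 17, 21, 23, 30, 31]
New median = 7
Delta = 7 - 12 = -5

Answer: -5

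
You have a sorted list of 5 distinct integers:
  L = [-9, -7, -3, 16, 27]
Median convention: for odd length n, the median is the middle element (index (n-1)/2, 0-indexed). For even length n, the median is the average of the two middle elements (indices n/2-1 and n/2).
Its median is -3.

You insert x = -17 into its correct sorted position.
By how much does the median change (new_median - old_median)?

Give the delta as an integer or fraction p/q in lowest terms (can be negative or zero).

Old median = -3
After inserting x = -17: new sorted = [-17, -9, -7, -3, 16, 27]
New median = -5
Delta = -5 - -3 = -2

Answer: -2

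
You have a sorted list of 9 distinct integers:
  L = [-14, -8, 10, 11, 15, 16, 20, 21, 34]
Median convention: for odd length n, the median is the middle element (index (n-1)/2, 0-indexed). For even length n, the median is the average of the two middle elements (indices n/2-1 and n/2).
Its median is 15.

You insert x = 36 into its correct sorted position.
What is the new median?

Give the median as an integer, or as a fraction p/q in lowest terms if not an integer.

Answer: 31/2

Derivation:
Old list (sorted, length 9): [-14, -8, 10, 11, 15, 16, 20, 21, 34]
Old median = 15
Insert x = 36
Old length odd (9). Middle was index 4 = 15.
New length even (10). New median = avg of two middle elements.
x = 36: 9 elements are < x, 0 elements are > x.
New sorted list: [-14, -8, 10, 11, 15, 16, 20, 21, 34, 36]
New median = 31/2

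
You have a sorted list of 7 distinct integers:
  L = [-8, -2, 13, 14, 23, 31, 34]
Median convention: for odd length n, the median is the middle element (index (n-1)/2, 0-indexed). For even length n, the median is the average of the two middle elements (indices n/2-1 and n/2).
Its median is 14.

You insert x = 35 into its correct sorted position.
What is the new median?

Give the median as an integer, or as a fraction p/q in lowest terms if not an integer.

Answer: 37/2

Derivation:
Old list (sorted, length 7): [-8, -2, 13, 14, 23, 31, 34]
Old median = 14
Insert x = 35
Old length odd (7). Middle was index 3 = 14.
New length even (8). New median = avg of two middle elements.
x = 35: 7 elements are < x, 0 elements are > x.
New sorted list: [-8, -2, 13, 14, 23, 31, 34, 35]
New median = 37/2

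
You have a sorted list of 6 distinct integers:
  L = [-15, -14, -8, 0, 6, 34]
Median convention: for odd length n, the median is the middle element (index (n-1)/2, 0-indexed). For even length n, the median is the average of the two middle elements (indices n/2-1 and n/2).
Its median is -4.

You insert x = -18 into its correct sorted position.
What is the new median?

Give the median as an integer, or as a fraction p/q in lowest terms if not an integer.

Old list (sorted, length 6): [-15, -14, -8, 0, 6, 34]
Old median = -4
Insert x = -18
Old length even (6). Middle pair: indices 2,3 = -8,0.
New length odd (7). New median = single middle element.
x = -18: 0 elements are < x, 6 elements are > x.
New sorted list: [-18, -15, -14, -8, 0, 6, 34]
New median = -8

Answer: -8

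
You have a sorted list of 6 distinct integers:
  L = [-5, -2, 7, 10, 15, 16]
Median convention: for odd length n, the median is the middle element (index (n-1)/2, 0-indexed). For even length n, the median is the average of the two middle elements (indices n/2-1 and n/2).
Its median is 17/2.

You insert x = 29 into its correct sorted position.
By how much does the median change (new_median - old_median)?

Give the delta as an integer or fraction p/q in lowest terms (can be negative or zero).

Old median = 17/2
After inserting x = 29: new sorted = [-5, -2, 7, 10, 15, 16, 29]
New median = 10
Delta = 10 - 17/2 = 3/2

Answer: 3/2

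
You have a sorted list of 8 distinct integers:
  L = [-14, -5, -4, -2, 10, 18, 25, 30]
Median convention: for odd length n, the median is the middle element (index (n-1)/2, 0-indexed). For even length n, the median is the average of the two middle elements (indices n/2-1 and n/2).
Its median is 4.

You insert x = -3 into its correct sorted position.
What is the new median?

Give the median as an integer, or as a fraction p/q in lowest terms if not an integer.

Answer: -2

Derivation:
Old list (sorted, length 8): [-14, -5, -4, -2, 10, 18, 25, 30]
Old median = 4
Insert x = -3
Old length even (8). Middle pair: indices 3,4 = -2,10.
New length odd (9). New median = single middle element.
x = -3: 3 elements are < x, 5 elements are > x.
New sorted list: [-14, -5, -4, -3, -2, 10, 18, 25, 30]
New median = -2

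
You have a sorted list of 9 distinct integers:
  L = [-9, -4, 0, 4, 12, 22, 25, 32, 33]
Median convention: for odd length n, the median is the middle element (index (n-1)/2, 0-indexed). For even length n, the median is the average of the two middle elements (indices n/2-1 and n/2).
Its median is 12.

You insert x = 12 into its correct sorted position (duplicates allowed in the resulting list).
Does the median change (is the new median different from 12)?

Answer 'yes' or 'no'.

Old median = 12
Insert x = 12
New median = 12
Changed? no

Answer: no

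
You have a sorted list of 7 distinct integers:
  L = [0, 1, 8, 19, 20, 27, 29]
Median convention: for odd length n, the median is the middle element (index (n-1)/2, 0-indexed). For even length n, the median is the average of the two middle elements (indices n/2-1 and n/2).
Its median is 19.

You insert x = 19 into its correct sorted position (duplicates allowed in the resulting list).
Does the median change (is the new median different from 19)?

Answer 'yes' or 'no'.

Answer: no

Derivation:
Old median = 19
Insert x = 19
New median = 19
Changed? no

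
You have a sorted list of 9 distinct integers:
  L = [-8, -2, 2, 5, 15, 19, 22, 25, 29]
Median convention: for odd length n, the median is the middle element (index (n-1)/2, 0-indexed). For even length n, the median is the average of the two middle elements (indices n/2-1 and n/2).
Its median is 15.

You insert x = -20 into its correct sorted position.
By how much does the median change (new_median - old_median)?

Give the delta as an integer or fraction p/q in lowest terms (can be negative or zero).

Answer: -5

Derivation:
Old median = 15
After inserting x = -20: new sorted = [-20, -8, -2, 2, 5, 15, 19, 22, 25, 29]
New median = 10
Delta = 10 - 15 = -5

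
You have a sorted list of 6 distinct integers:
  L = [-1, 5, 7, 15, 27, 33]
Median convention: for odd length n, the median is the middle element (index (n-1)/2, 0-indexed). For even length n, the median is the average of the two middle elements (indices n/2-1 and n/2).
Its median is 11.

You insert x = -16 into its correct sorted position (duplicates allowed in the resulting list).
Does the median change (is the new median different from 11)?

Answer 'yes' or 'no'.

Answer: yes

Derivation:
Old median = 11
Insert x = -16
New median = 7
Changed? yes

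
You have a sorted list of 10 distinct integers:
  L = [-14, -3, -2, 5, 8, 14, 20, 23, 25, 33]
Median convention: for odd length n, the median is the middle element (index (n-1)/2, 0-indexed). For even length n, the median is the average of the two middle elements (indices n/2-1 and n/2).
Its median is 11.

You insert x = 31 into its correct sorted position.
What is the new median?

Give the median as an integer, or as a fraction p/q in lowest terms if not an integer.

Old list (sorted, length 10): [-14, -3, -2, 5, 8, 14, 20, 23, 25, 33]
Old median = 11
Insert x = 31
Old length even (10). Middle pair: indices 4,5 = 8,14.
New length odd (11). New median = single middle element.
x = 31: 9 elements are < x, 1 elements are > x.
New sorted list: [-14, -3, -2, 5, 8, 14, 20, 23, 25, 31, 33]
New median = 14

Answer: 14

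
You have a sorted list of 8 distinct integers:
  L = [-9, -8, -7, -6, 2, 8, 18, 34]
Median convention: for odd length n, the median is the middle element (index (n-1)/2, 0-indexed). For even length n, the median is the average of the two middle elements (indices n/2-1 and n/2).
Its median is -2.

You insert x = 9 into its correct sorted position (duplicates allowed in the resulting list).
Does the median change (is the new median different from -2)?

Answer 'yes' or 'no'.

Old median = -2
Insert x = 9
New median = 2
Changed? yes

Answer: yes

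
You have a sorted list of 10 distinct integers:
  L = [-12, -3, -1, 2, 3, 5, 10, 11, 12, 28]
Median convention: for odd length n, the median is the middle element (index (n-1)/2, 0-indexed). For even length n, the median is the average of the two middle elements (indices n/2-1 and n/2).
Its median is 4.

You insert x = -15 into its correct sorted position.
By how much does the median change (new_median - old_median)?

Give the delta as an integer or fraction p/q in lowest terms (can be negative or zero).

Old median = 4
After inserting x = -15: new sorted = [-15, -12, -3, -1, 2, 3, 5, 10, 11, 12, 28]
New median = 3
Delta = 3 - 4 = -1

Answer: -1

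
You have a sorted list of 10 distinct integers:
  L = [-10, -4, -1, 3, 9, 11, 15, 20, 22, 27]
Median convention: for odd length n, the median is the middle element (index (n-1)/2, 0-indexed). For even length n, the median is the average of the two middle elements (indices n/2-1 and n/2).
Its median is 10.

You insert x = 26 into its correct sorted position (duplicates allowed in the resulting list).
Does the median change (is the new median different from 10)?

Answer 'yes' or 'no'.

Old median = 10
Insert x = 26
New median = 11
Changed? yes

Answer: yes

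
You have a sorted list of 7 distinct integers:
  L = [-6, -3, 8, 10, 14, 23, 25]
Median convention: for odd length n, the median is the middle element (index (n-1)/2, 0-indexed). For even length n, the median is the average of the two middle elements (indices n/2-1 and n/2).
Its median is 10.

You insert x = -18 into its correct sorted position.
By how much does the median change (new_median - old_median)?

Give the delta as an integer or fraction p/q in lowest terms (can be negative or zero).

Old median = 10
After inserting x = -18: new sorted = [-18, -6, -3, 8, 10, 14, 23, 25]
New median = 9
Delta = 9 - 10 = -1

Answer: -1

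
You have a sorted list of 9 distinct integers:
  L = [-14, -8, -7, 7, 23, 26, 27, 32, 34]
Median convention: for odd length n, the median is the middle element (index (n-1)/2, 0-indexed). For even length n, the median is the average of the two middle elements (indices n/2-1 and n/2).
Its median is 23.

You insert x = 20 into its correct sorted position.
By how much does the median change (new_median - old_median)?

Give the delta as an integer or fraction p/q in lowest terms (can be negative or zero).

Old median = 23
After inserting x = 20: new sorted = [-14, -8, -7, 7, 20, 23, 26, 27, 32, 34]
New median = 43/2
Delta = 43/2 - 23 = -3/2

Answer: -3/2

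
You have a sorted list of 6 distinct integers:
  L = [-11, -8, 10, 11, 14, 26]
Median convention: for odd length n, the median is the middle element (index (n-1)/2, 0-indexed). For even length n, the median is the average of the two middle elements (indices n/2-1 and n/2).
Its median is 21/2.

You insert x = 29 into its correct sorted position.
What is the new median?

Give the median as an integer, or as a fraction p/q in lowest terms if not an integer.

Answer: 11

Derivation:
Old list (sorted, length 6): [-11, -8, 10, 11, 14, 26]
Old median = 21/2
Insert x = 29
Old length even (6). Middle pair: indices 2,3 = 10,11.
New length odd (7). New median = single middle element.
x = 29: 6 elements are < x, 0 elements are > x.
New sorted list: [-11, -8, 10, 11, 14, 26, 29]
New median = 11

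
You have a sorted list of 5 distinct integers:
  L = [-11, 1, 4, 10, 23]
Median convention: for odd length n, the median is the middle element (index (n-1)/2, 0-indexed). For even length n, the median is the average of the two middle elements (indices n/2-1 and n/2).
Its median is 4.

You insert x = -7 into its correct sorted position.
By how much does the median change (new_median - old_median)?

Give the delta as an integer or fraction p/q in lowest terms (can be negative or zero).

Answer: -3/2

Derivation:
Old median = 4
After inserting x = -7: new sorted = [-11, -7, 1, 4, 10, 23]
New median = 5/2
Delta = 5/2 - 4 = -3/2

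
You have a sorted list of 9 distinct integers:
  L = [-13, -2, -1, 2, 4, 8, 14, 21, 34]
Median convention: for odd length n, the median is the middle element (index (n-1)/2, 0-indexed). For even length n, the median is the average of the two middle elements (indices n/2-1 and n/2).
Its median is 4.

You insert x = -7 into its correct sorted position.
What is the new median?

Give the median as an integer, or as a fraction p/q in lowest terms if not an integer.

Old list (sorted, length 9): [-13, -2, -1, 2, 4, 8, 14, 21, 34]
Old median = 4
Insert x = -7
Old length odd (9). Middle was index 4 = 4.
New length even (10). New median = avg of two middle elements.
x = -7: 1 elements are < x, 8 elements are > x.
New sorted list: [-13, -7, -2, -1, 2, 4, 8, 14, 21, 34]
New median = 3

Answer: 3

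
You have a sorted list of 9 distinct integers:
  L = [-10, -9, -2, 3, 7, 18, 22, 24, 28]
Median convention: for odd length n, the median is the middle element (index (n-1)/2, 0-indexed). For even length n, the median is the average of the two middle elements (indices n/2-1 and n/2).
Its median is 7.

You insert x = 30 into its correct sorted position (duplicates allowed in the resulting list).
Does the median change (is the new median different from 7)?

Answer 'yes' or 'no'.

Old median = 7
Insert x = 30
New median = 25/2
Changed? yes

Answer: yes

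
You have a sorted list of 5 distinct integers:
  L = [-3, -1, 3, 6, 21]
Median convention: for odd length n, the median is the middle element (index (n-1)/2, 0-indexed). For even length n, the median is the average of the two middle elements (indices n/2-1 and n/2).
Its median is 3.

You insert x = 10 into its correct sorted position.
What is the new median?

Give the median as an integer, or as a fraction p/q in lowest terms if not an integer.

Answer: 9/2

Derivation:
Old list (sorted, length 5): [-3, -1, 3, 6, 21]
Old median = 3
Insert x = 10
Old length odd (5). Middle was index 2 = 3.
New length even (6). New median = avg of two middle elements.
x = 10: 4 elements are < x, 1 elements are > x.
New sorted list: [-3, -1, 3, 6, 10, 21]
New median = 9/2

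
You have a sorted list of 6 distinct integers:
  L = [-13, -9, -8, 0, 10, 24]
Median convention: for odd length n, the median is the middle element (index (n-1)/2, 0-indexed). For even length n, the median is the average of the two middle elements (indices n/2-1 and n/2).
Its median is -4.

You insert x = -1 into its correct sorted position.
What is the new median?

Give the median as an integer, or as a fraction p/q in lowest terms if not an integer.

Old list (sorted, length 6): [-13, -9, -8, 0, 10, 24]
Old median = -4
Insert x = -1
Old length even (6). Middle pair: indices 2,3 = -8,0.
New length odd (7). New median = single middle element.
x = -1: 3 elements are < x, 3 elements are > x.
New sorted list: [-13, -9, -8, -1, 0, 10, 24]
New median = -1

Answer: -1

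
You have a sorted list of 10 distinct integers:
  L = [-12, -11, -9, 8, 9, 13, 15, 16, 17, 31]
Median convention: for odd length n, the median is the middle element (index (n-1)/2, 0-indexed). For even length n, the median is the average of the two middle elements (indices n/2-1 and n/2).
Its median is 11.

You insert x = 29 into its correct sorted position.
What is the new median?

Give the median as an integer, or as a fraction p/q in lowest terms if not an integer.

Answer: 13

Derivation:
Old list (sorted, length 10): [-12, -11, -9, 8, 9, 13, 15, 16, 17, 31]
Old median = 11
Insert x = 29
Old length even (10). Middle pair: indices 4,5 = 9,13.
New length odd (11). New median = single middle element.
x = 29: 9 elements are < x, 1 elements are > x.
New sorted list: [-12, -11, -9, 8, 9, 13, 15, 16, 17, 29, 31]
New median = 13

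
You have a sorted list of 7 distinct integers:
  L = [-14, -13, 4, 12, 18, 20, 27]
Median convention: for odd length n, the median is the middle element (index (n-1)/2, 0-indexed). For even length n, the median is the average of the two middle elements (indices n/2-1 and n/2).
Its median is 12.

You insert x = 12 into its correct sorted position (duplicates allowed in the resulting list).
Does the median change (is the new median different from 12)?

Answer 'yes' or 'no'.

Answer: no

Derivation:
Old median = 12
Insert x = 12
New median = 12
Changed? no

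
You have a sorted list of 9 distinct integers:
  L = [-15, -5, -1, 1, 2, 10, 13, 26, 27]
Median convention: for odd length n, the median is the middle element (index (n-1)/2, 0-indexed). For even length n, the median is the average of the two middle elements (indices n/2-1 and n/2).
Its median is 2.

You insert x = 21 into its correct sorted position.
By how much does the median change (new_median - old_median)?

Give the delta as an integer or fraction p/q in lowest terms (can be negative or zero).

Old median = 2
After inserting x = 21: new sorted = [-15, -5, -1, 1, 2, 10, 13, 21, 26, 27]
New median = 6
Delta = 6 - 2 = 4

Answer: 4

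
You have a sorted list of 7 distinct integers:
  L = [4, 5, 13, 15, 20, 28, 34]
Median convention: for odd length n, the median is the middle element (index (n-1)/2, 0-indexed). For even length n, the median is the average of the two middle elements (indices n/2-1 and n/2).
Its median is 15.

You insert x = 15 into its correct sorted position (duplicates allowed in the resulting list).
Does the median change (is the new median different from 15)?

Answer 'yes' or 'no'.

Old median = 15
Insert x = 15
New median = 15
Changed? no

Answer: no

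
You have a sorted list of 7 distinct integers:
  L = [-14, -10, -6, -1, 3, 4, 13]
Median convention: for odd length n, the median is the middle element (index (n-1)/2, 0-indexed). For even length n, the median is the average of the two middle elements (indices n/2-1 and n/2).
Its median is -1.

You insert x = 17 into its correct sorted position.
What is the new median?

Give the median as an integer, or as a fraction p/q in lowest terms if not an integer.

Old list (sorted, length 7): [-14, -10, -6, -1, 3, 4, 13]
Old median = -1
Insert x = 17
Old length odd (7). Middle was index 3 = -1.
New length even (8). New median = avg of two middle elements.
x = 17: 7 elements are < x, 0 elements are > x.
New sorted list: [-14, -10, -6, -1, 3, 4, 13, 17]
New median = 1

Answer: 1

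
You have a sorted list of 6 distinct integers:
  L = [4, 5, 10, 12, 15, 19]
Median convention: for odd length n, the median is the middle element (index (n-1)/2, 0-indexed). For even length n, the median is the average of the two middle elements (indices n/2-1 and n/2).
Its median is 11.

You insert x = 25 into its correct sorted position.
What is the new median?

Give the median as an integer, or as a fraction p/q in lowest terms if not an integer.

Answer: 12

Derivation:
Old list (sorted, length 6): [4, 5, 10, 12, 15, 19]
Old median = 11
Insert x = 25
Old length even (6). Middle pair: indices 2,3 = 10,12.
New length odd (7). New median = single middle element.
x = 25: 6 elements are < x, 0 elements are > x.
New sorted list: [4, 5, 10, 12, 15, 19, 25]
New median = 12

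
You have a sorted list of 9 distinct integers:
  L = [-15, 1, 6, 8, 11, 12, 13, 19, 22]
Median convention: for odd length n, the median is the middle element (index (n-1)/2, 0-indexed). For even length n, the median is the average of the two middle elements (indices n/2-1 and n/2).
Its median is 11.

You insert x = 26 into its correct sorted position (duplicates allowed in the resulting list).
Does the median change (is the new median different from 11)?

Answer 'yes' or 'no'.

Old median = 11
Insert x = 26
New median = 23/2
Changed? yes

Answer: yes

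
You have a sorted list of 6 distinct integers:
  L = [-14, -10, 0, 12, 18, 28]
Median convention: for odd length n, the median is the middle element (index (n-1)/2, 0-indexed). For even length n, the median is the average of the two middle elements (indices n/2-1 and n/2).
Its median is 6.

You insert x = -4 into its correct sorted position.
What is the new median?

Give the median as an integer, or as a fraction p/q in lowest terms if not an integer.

Answer: 0

Derivation:
Old list (sorted, length 6): [-14, -10, 0, 12, 18, 28]
Old median = 6
Insert x = -4
Old length even (6). Middle pair: indices 2,3 = 0,12.
New length odd (7). New median = single middle element.
x = -4: 2 elements are < x, 4 elements are > x.
New sorted list: [-14, -10, -4, 0, 12, 18, 28]
New median = 0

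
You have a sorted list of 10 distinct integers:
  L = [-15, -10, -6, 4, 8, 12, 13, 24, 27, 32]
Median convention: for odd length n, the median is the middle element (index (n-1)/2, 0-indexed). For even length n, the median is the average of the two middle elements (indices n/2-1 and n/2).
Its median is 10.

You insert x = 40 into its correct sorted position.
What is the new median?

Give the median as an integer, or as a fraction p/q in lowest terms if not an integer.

Answer: 12

Derivation:
Old list (sorted, length 10): [-15, -10, -6, 4, 8, 12, 13, 24, 27, 32]
Old median = 10
Insert x = 40
Old length even (10). Middle pair: indices 4,5 = 8,12.
New length odd (11). New median = single middle element.
x = 40: 10 elements are < x, 0 elements are > x.
New sorted list: [-15, -10, -6, 4, 8, 12, 13, 24, 27, 32, 40]
New median = 12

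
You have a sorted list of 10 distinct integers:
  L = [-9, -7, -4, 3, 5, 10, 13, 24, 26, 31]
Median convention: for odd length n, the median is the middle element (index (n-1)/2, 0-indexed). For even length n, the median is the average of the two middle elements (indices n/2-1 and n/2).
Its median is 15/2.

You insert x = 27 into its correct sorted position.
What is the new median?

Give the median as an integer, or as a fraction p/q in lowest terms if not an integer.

Answer: 10

Derivation:
Old list (sorted, length 10): [-9, -7, -4, 3, 5, 10, 13, 24, 26, 31]
Old median = 15/2
Insert x = 27
Old length even (10). Middle pair: indices 4,5 = 5,10.
New length odd (11). New median = single middle element.
x = 27: 9 elements are < x, 1 elements are > x.
New sorted list: [-9, -7, -4, 3, 5, 10, 13, 24, 26, 27, 31]
New median = 10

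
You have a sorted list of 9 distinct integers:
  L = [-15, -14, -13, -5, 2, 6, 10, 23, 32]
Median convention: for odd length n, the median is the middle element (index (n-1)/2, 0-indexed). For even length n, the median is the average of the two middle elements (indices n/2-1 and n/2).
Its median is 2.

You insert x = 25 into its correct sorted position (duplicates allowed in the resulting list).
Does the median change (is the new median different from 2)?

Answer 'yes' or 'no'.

Answer: yes

Derivation:
Old median = 2
Insert x = 25
New median = 4
Changed? yes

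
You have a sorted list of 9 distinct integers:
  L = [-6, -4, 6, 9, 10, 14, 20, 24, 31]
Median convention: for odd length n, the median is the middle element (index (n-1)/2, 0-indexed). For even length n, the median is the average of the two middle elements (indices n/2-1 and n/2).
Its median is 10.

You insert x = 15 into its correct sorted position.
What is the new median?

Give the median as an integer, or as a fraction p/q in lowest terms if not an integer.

Answer: 12

Derivation:
Old list (sorted, length 9): [-6, -4, 6, 9, 10, 14, 20, 24, 31]
Old median = 10
Insert x = 15
Old length odd (9). Middle was index 4 = 10.
New length even (10). New median = avg of two middle elements.
x = 15: 6 elements are < x, 3 elements are > x.
New sorted list: [-6, -4, 6, 9, 10, 14, 15, 20, 24, 31]
New median = 12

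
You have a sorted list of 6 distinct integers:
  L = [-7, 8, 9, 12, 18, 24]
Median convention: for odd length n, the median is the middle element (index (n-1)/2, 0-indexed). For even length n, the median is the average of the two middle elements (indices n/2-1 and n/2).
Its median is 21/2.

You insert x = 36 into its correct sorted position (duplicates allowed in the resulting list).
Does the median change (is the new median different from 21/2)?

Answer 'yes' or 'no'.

Old median = 21/2
Insert x = 36
New median = 12
Changed? yes

Answer: yes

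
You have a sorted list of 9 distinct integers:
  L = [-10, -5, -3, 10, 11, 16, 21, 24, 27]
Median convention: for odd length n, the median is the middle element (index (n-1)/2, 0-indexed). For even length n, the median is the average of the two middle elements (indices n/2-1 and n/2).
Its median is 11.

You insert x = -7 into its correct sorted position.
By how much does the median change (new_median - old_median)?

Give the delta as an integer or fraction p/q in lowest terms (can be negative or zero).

Answer: -1/2

Derivation:
Old median = 11
After inserting x = -7: new sorted = [-10, -7, -5, -3, 10, 11, 16, 21, 24, 27]
New median = 21/2
Delta = 21/2 - 11 = -1/2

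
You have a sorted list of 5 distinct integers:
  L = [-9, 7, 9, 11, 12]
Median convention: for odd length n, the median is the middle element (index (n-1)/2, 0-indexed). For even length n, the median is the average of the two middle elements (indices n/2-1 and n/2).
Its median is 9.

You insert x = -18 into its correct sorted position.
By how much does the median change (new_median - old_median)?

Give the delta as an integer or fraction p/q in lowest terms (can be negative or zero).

Answer: -1

Derivation:
Old median = 9
After inserting x = -18: new sorted = [-18, -9, 7, 9, 11, 12]
New median = 8
Delta = 8 - 9 = -1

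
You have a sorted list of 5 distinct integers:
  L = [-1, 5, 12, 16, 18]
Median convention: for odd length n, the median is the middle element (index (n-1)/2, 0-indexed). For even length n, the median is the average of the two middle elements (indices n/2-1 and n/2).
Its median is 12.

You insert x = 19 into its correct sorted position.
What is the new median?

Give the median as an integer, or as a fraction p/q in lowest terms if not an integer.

Answer: 14

Derivation:
Old list (sorted, length 5): [-1, 5, 12, 16, 18]
Old median = 12
Insert x = 19
Old length odd (5). Middle was index 2 = 12.
New length even (6). New median = avg of two middle elements.
x = 19: 5 elements are < x, 0 elements are > x.
New sorted list: [-1, 5, 12, 16, 18, 19]
New median = 14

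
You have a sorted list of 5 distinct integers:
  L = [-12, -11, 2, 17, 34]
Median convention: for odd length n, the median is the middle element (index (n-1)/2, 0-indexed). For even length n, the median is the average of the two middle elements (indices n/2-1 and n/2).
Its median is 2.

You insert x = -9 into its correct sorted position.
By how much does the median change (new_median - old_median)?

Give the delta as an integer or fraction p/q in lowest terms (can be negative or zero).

Old median = 2
After inserting x = -9: new sorted = [-12, -11, -9, 2, 17, 34]
New median = -7/2
Delta = -7/2 - 2 = -11/2

Answer: -11/2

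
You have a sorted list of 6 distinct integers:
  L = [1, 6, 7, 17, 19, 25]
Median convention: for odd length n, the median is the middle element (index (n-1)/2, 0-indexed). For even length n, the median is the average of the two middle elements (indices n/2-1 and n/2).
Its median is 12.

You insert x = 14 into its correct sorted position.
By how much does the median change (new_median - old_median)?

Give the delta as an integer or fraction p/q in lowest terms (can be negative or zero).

Answer: 2

Derivation:
Old median = 12
After inserting x = 14: new sorted = [1, 6, 7, 14, 17, 19, 25]
New median = 14
Delta = 14 - 12 = 2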